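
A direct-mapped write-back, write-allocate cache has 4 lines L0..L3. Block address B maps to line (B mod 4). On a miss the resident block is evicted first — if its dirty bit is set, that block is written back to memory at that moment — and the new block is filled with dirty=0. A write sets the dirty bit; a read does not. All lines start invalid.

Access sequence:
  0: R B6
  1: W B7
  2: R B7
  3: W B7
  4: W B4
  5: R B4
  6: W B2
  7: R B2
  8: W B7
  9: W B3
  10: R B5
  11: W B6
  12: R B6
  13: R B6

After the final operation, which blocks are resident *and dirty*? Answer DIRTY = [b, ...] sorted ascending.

DIRTY = [3, 4, 6]

0: R B6 → L2 miss [-]
1: W B7 → L3 miss [D]
2: R B7 → L3 hit [D]
3: W B7 → L3 hit [D]
4: W B4 → L0 miss [D]
5: R B4 → L0 hit [D]
6: W B2 → L2 miss [D]
7: R B2 → L2 hit [D]
8: W B7 → L3 hit [D]
9: W B3 → L3 miss wb→B7 [D]
10: R B5 → L1 miss [-]
11: W B6 → L2 miss wb→B2 [D]
12: R B6 → L2 hit [D]
13: R B6 → L2 hit [D]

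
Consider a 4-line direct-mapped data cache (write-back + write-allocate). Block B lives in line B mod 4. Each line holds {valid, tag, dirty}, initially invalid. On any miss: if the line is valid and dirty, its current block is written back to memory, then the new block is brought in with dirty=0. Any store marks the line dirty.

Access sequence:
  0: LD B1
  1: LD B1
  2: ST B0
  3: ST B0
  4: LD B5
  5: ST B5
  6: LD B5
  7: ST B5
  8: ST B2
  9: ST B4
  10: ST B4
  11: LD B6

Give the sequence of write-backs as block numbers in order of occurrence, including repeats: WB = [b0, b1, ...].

WB = [0, 2]

0: R B1 -> L1 miss  d=-]
1: R B1 -> L1 hit  d=-]
2: W B0 -> L0 miss  d=D]
3: W B0 -> L0 hit  d=D]
4: R B5 -> L1 miss  d=-]
5: W B5 -> L1 hit  d=D]
6: R B5 -> L1 hit  d=D]
7: W B5 -> L1 hit  d=D]
8: W B2 -> L2 miss  d=D]
9: W B4 -> L0 miss wb->B0  d=D]
10: W B4 -> L0 hit  d=D]
11: R B6 -> L2 miss wb->B2  d=-]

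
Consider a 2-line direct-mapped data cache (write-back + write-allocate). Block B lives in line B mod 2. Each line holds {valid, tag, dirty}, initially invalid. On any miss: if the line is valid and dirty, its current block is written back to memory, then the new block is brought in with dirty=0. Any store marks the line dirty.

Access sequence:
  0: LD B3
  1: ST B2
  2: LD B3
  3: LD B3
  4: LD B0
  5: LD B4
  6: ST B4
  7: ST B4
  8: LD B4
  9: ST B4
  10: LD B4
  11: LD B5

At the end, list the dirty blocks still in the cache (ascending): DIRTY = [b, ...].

DIRTY = [4]

0: R B3 → L1 miss [-]
1: W B2 → L0 miss [D]
2: R B3 → L1 hit [-]
3: R B3 → L1 hit [-]
4: R B0 → L0 miss wb→B2 [-]
5: R B4 → L0 miss [-]
6: W B4 → L0 hit [D]
7: W B4 → L0 hit [D]
8: R B4 → L0 hit [D]
9: W B4 → L0 hit [D]
10: R B4 → L0 hit [D]
11: R B5 → L1 miss [-]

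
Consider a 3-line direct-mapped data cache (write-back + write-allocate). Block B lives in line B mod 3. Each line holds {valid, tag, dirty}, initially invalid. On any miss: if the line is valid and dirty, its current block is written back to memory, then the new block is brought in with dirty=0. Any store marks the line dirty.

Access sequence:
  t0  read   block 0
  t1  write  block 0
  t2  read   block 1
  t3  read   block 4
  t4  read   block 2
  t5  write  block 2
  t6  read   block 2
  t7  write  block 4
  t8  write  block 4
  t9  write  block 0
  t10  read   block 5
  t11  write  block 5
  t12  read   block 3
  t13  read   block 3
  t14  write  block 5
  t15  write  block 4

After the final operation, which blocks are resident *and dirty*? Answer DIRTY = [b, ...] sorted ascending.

DIRTY = [4, 5]

0: R B0 → L0 miss [-]
1: W B0 → L0 hit [D]
2: R B1 → L1 miss [-]
3: R B4 → L1 miss [-]
4: R B2 → L2 miss [-]
5: W B2 → L2 hit [D]
6: R B2 → L2 hit [D]
7: W B4 → L1 hit [D]
8: W B4 → L1 hit [D]
9: W B0 → L0 hit [D]
10: R B5 → L2 miss wb→B2 [-]
11: W B5 → L2 hit [D]
12: R B3 → L0 miss wb→B0 [-]
13: R B3 → L0 hit [-]
14: W B5 → L2 hit [D]
15: W B4 → L1 hit [D]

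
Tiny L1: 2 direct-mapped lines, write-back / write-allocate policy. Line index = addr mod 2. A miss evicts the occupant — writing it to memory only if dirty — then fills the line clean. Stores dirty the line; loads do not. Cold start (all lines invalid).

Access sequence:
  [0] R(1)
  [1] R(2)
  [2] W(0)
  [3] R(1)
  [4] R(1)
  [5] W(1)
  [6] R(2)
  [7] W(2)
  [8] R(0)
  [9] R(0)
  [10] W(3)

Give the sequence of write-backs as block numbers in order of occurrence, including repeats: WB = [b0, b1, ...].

  0 | R B1 → L1 miss [-]
  1 | R B2 → L0 miss [-]
  2 | W B0 → L0 miss [D]
  3 | R B1 → L1 hit [-]
  4 | R B1 → L1 hit [-]
  5 | W B1 → L1 hit [D]
  6 | R B2 → L0 miss wb→B0 [-]
  7 | W B2 → L0 hit [D]
  8 | R B0 → L0 miss wb→B2 [-]
  9 | R B0 → L0 hit [-]
  10 | W B3 → L1 miss wb→B1 [D]

WB = [0, 2, 1]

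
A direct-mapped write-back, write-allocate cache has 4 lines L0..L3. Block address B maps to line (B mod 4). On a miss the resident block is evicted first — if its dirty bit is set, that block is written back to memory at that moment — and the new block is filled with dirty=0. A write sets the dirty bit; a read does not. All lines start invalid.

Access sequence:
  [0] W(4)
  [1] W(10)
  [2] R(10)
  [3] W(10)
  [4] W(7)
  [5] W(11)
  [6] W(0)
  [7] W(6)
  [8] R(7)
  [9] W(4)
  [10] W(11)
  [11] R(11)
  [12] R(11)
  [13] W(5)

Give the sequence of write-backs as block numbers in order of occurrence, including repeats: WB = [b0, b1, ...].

0: W B4 -> L0 miss  d=D]
1: W B10 -> L2 miss  d=D]
2: R B10 -> L2 hit  d=D]
3: W B10 -> L2 hit  d=D]
4: W B7 -> L3 miss  d=D]
5: W B11 -> L3 miss wb->B7  d=D]
6: W B0 -> L0 miss wb->B4  d=D]
7: W B6 -> L2 miss wb->B10  d=D]
8: R B7 -> L3 miss wb->B11  d=-]
9: W B4 -> L0 miss wb->B0  d=D]
10: W B11 -> L3 miss  d=D]
11: R B11 -> L3 hit  d=D]
12: R B11 -> L3 hit  d=D]
13: W B5 -> L1 miss  d=D]

WB = [7, 4, 10, 11, 0]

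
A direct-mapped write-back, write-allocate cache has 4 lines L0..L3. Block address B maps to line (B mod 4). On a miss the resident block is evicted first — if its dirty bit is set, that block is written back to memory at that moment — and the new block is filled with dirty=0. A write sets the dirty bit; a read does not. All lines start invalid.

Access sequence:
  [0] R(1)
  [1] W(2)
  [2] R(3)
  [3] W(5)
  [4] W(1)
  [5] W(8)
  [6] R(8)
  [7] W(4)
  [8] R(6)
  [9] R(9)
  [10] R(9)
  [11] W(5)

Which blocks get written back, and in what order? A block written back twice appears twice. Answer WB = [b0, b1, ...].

0: R B1 → L1 miss [-]
1: W B2 → L2 miss [D]
2: R B3 → L3 miss [-]
3: W B5 → L1 miss [D]
4: W B1 → L1 miss wb→B5 [D]
5: W B8 → L0 miss [D]
6: R B8 → L0 hit [D]
7: W B4 → L0 miss wb→B8 [D]
8: R B6 → L2 miss wb→B2 [-]
9: R B9 → L1 miss wb→B1 [-]
10: R B9 → L1 hit [-]
11: W B5 → L1 miss [D]

WB = [5, 8, 2, 1]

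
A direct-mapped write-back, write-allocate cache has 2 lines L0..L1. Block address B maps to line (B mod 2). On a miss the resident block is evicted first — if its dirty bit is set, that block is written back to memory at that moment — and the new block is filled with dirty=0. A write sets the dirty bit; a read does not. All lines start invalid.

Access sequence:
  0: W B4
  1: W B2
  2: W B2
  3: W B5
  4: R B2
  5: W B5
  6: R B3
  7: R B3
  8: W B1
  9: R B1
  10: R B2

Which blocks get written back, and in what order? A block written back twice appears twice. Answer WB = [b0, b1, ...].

0: W B4 → L0 miss [D]
1: W B2 → L0 miss wb→B4 [D]
2: W B2 → L0 hit [D]
3: W B5 → L1 miss [D]
4: R B2 → L0 hit [D]
5: W B5 → L1 hit [D]
6: R B3 → L1 miss wb→B5 [-]
7: R B3 → L1 hit [-]
8: W B1 → L1 miss [D]
9: R B1 → L1 hit [D]
10: R B2 → L0 hit [D]

WB = [4, 5]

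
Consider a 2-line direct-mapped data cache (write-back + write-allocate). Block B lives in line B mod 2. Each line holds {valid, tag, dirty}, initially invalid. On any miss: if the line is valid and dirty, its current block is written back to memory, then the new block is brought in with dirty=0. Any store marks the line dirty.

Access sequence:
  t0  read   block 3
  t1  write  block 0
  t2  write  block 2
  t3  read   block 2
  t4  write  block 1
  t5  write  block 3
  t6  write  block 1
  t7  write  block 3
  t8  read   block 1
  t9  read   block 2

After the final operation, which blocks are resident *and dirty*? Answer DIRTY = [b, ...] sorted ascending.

  0 | R B3 → L1 miss [-]
  1 | W B0 → L0 miss [D]
  2 | W B2 → L0 miss wb→B0 [D]
  3 | R B2 → L0 hit [D]
  4 | W B1 → L1 miss [D]
  5 | W B3 → L1 miss wb→B1 [D]
  6 | W B1 → L1 miss wb→B3 [D]
  7 | W B3 → L1 miss wb→B1 [D]
  8 | R B1 → L1 miss wb→B3 [-]
  9 | R B2 → L0 hit [D]

DIRTY = [2]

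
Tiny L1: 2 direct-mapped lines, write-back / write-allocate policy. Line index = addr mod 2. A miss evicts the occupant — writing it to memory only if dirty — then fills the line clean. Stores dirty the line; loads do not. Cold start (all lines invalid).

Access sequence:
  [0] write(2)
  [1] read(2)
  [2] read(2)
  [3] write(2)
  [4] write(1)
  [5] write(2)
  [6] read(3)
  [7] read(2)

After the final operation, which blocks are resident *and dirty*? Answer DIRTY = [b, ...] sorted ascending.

DIRTY = [2]

0: W B2 -> L0 miss  d=D]
1: R B2 -> L0 hit  d=D]
2: R B2 -> L0 hit  d=D]
3: W B2 -> L0 hit  d=D]
4: W B1 -> L1 miss  d=D]
5: W B2 -> L0 hit  d=D]
6: R B3 -> L1 miss wb->B1  d=-]
7: R B2 -> L0 hit  d=D]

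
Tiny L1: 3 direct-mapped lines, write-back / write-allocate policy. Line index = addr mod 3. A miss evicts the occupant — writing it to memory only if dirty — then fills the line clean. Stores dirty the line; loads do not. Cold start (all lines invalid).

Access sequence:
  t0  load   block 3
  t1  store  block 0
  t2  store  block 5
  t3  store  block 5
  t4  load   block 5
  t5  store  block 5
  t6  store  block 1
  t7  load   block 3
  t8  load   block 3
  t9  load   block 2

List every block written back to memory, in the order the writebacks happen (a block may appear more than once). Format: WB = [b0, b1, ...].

0: R B3 -> L0 miss  d=-]
1: W B0 -> L0 miss  d=D]
2: W B5 -> L2 miss  d=D]
3: W B5 -> L2 hit  d=D]
4: R B5 -> L2 hit  d=D]
5: W B5 -> L2 hit  d=D]
6: W B1 -> L1 miss  d=D]
7: R B3 -> L0 miss wb->B0  d=-]
8: R B3 -> L0 hit  d=-]
9: R B2 -> L2 miss wb->B5  d=-]

WB = [0, 5]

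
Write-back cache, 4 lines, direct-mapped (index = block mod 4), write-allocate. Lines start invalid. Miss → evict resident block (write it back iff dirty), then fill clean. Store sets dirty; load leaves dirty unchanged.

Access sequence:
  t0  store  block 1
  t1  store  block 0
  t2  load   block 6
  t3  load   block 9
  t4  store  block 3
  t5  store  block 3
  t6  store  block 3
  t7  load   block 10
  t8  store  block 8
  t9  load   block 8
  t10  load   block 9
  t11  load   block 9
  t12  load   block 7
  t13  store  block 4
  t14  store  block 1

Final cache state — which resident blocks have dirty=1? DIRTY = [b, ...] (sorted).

DIRTY = [1, 4]

  0 | W B1 → L1 miss [D]
  1 | W B0 → L0 miss [D]
  2 | R B6 → L2 miss [-]
  3 | R B9 → L1 miss wb→B1 [-]
  4 | W B3 → L3 miss [D]
  5 | W B3 → L3 hit [D]
  6 | W B3 → L3 hit [D]
  7 | R B10 → L2 miss [-]
  8 | W B8 → L0 miss wb→B0 [D]
  9 | R B8 → L0 hit [D]
  10 | R B9 → L1 hit [-]
  11 | R B9 → L1 hit [-]
  12 | R B7 → L3 miss wb→B3 [-]
  13 | W B4 → L0 miss wb→B8 [D]
  14 | W B1 → L1 miss [D]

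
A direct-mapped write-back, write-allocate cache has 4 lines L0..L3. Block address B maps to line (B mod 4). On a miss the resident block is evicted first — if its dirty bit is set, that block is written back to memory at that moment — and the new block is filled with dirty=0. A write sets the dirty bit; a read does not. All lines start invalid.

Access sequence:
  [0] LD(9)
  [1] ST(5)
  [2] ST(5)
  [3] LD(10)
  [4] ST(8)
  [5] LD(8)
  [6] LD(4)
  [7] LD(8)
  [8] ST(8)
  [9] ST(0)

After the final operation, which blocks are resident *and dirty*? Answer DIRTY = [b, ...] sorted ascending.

0: R B9 -> L1 miss  d=-]
1: W B5 -> L1 miss  d=D]
2: W B5 -> L1 hit  d=D]
3: R B10 -> L2 miss  d=-]
4: W B8 -> L0 miss  d=D]
5: R B8 -> L0 hit  d=D]
6: R B4 -> L0 miss wb->B8  d=-]
7: R B8 -> L0 miss  d=-]
8: W B8 -> L0 hit  d=D]
9: W B0 -> L0 miss wb->B8  d=D]

DIRTY = [0, 5]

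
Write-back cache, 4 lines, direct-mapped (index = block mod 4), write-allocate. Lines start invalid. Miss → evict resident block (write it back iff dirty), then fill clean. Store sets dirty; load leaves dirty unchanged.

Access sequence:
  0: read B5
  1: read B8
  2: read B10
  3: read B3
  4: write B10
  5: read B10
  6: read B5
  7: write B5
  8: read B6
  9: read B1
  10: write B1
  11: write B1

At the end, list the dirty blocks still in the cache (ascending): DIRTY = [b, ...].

DIRTY = [1]

0: R B5 → L1 miss [-]
1: R B8 → L0 miss [-]
2: R B10 → L2 miss [-]
3: R B3 → L3 miss [-]
4: W B10 → L2 hit [D]
5: R B10 → L2 hit [D]
6: R B5 → L1 hit [-]
7: W B5 → L1 hit [D]
8: R B6 → L2 miss wb→B10 [-]
9: R B1 → L1 miss wb→B5 [-]
10: W B1 → L1 hit [D]
11: W B1 → L1 hit [D]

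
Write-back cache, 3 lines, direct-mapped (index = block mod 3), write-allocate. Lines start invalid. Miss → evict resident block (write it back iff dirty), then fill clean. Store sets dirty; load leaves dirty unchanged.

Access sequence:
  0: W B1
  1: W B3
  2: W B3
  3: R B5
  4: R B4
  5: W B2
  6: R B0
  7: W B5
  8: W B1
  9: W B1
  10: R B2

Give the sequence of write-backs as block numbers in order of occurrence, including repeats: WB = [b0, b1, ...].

WB = [1, 3, 2, 5]

  0 | W B1 → L1 miss [D]
  1 | W B3 → L0 miss [D]
  2 | W B3 → L0 hit [D]
  3 | R B5 → L2 miss [-]
  4 | R B4 → L1 miss wb→B1 [-]
  5 | W B2 → L2 miss [D]
  6 | R B0 → L0 miss wb→B3 [-]
  7 | W B5 → L2 miss wb→B2 [D]
  8 | W B1 → L1 miss [D]
  9 | W B1 → L1 hit [D]
  10 | R B2 → L2 miss wb→B5 [-]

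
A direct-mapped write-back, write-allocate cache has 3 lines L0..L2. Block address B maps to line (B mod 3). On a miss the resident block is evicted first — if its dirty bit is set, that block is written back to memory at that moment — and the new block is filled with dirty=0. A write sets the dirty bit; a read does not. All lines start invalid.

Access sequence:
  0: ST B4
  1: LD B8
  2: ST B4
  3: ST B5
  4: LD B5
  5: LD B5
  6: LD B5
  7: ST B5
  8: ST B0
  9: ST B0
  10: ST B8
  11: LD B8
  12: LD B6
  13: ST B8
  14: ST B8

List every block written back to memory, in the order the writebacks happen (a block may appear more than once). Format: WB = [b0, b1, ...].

  0 | W B4 → L1 miss [D]
  1 | R B8 → L2 miss [-]
  2 | W B4 → L1 hit [D]
  3 | W B5 → L2 miss [D]
  4 | R B5 → L2 hit [D]
  5 | R B5 → L2 hit [D]
  6 | R B5 → L2 hit [D]
  7 | W B5 → L2 hit [D]
  8 | W B0 → L0 miss [D]
  9 | W B0 → L0 hit [D]
  10 | W B8 → L2 miss wb→B5 [D]
  11 | R B8 → L2 hit [D]
  12 | R B6 → L0 miss wb→B0 [-]
  13 | W B8 → L2 hit [D]
  14 | W B8 → L2 hit [D]

WB = [5, 0]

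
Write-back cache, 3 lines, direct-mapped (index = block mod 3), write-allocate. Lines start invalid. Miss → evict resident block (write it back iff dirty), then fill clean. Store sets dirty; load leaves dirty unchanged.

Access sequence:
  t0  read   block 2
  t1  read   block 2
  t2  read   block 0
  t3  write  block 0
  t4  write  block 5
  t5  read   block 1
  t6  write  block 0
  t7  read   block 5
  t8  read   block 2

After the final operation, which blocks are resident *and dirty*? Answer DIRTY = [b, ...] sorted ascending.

DIRTY = [0]

0: R B2 → L2 miss [-]
1: R B2 → L2 hit [-]
2: R B0 → L0 miss [-]
3: W B0 → L0 hit [D]
4: W B5 → L2 miss [D]
5: R B1 → L1 miss [-]
6: W B0 → L0 hit [D]
7: R B5 → L2 hit [D]
8: R B2 → L2 miss wb→B5 [-]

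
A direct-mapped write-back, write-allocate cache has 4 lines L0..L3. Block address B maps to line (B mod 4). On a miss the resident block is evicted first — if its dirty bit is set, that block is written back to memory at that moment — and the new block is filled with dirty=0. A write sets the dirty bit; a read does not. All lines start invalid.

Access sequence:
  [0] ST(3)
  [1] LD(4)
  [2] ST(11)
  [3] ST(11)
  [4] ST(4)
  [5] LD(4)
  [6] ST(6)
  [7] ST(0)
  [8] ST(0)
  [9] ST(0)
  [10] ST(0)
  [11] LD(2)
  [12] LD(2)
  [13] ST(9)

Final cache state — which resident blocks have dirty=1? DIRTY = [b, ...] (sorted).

DIRTY = [0, 9, 11]

0: W B3 -> L3 miss  d=D]
1: R B4 -> L0 miss  d=-]
2: W B11 -> L3 miss wb->B3  d=D]
3: W B11 -> L3 hit  d=D]
4: W B4 -> L0 hit  d=D]
5: R B4 -> L0 hit  d=D]
6: W B6 -> L2 miss  d=D]
7: W B0 -> L0 miss wb->B4  d=D]
8: W B0 -> L0 hit  d=D]
9: W B0 -> L0 hit  d=D]
10: W B0 -> L0 hit  d=D]
11: R B2 -> L2 miss wb->B6  d=-]
12: R B2 -> L2 hit  d=-]
13: W B9 -> L1 miss  d=D]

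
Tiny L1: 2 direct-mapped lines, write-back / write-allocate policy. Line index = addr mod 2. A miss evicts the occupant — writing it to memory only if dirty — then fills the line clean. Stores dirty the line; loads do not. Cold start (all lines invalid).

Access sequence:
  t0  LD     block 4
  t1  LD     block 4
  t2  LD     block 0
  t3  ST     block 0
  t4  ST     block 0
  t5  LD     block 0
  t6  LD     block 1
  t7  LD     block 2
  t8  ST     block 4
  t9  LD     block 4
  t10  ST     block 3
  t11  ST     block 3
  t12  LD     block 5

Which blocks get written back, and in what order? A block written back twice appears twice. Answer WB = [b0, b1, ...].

  0 | R B4 → L0 miss [-]
  1 | R B4 → L0 hit [-]
  2 | R B0 → L0 miss [-]
  3 | W B0 → L0 hit [D]
  4 | W B0 → L0 hit [D]
  5 | R B0 → L0 hit [D]
  6 | R B1 → L1 miss [-]
  7 | R B2 → L0 miss wb→B0 [-]
  8 | W B4 → L0 miss [D]
  9 | R B4 → L0 hit [D]
  10 | W B3 → L1 miss [D]
  11 | W B3 → L1 hit [D]
  12 | R B5 → L1 miss wb→B3 [-]

WB = [0, 3]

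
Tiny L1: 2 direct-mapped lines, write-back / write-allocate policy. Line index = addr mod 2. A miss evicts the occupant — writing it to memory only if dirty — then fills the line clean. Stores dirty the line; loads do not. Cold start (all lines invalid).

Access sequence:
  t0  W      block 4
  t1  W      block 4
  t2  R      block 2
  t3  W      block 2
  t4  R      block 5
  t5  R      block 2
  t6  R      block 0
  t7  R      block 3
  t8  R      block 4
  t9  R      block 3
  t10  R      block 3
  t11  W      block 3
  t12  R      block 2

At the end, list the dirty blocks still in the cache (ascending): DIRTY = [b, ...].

DIRTY = [3]

0: W B4 → L0 miss [D]
1: W B4 → L0 hit [D]
2: R B2 → L0 miss wb→B4 [-]
3: W B2 → L0 hit [D]
4: R B5 → L1 miss [-]
5: R B2 → L0 hit [D]
6: R B0 → L0 miss wb→B2 [-]
7: R B3 → L1 miss [-]
8: R B4 → L0 miss [-]
9: R B3 → L1 hit [-]
10: R B3 → L1 hit [-]
11: W B3 → L1 hit [D]
12: R B2 → L0 miss [-]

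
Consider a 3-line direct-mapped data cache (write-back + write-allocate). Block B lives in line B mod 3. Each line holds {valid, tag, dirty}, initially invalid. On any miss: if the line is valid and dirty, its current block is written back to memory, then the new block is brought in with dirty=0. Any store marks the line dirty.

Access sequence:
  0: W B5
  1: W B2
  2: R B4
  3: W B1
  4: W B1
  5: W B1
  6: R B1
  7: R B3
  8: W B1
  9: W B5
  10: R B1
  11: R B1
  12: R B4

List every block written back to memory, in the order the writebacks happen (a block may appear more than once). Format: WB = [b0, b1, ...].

0: W B5 → L2 miss [D]
1: W B2 → L2 miss wb→B5 [D]
2: R B4 → L1 miss [-]
3: W B1 → L1 miss [D]
4: W B1 → L1 hit [D]
5: W B1 → L1 hit [D]
6: R B1 → L1 hit [D]
7: R B3 → L0 miss [-]
8: W B1 → L1 hit [D]
9: W B5 → L2 miss wb→B2 [D]
10: R B1 → L1 hit [D]
11: R B1 → L1 hit [D]
12: R B4 → L1 miss wb→B1 [-]

WB = [5, 2, 1]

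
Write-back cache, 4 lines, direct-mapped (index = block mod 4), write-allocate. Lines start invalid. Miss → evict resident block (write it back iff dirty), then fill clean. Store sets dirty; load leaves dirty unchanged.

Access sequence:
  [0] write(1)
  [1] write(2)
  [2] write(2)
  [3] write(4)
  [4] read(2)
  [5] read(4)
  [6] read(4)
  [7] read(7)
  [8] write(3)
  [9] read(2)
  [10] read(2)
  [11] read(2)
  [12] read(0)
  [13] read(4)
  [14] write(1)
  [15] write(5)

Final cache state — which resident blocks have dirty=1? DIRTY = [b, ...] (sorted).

DIRTY = [2, 3, 5]

0: W B1 → L1 miss [D]
1: W B2 → L2 miss [D]
2: W B2 → L2 hit [D]
3: W B4 → L0 miss [D]
4: R B2 → L2 hit [D]
5: R B4 → L0 hit [D]
6: R B4 → L0 hit [D]
7: R B7 → L3 miss [-]
8: W B3 → L3 miss [D]
9: R B2 → L2 hit [D]
10: R B2 → L2 hit [D]
11: R B2 → L2 hit [D]
12: R B0 → L0 miss wb→B4 [-]
13: R B4 → L0 miss [-]
14: W B1 → L1 hit [D]
15: W B5 → L1 miss wb→B1 [D]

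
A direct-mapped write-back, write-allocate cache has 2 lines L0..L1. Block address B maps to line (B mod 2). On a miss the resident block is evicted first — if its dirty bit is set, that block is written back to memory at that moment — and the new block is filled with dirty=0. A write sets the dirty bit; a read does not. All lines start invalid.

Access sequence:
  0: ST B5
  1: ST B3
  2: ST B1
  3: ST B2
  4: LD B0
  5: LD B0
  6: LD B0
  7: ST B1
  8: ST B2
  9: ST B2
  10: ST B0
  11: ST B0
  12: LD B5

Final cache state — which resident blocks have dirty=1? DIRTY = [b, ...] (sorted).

0: W B5 -> L1 miss  d=D]
1: W B3 -> L1 miss wb->B5  d=D]
2: W B1 -> L1 miss wb->B3  d=D]
3: W B2 -> L0 miss  d=D]
4: R B0 -> L0 miss wb->B2  d=-]
5: R B0 -> L0 hit  d=-]
6: R B0 -> L0 hit  d=-]
7: W B1 -> L1 hit  d=D]
8: W B2 -> L0 miss  d=D]
9: W B2 -> L0 hit  d=D]
10: W B0 -> L0 miss wb->B2  d=D]
11: W B0 -> L0 hit  d=D]
12: R B5 -> L1 miss wb->B1  d=-]

DIRTY = [0]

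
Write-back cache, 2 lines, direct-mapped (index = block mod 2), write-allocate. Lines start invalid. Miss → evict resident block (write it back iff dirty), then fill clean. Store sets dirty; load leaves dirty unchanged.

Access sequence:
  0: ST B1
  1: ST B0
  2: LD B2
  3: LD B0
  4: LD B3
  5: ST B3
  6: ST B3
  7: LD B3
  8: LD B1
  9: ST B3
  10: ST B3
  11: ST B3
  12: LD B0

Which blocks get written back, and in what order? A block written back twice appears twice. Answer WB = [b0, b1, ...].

  0 | W B1 → L1 miss [D]
  1 | W B0 → L0 miss [D]
  2 | R B2 → L0 miss wb→B0 [-]
  3 | R B0 → L0 miss [-]
  4 | R B3 → L1 miss wb→B1 [-]
  5 | W B3 → L1 hit [D]
  6 | W B3 → L1 hit [D]
  7 | R B3 → L1 hit [D]
  8 | R B1 → L1 miss wb→B3 [-]
  9 | W B3 → L1 miss [D]
  10 | W B3 → L1 hit [D]
  11 | W B3 → L1 hit [D]
  12 | R B0 → L0 hit [-]

WB = [0, 1, 3]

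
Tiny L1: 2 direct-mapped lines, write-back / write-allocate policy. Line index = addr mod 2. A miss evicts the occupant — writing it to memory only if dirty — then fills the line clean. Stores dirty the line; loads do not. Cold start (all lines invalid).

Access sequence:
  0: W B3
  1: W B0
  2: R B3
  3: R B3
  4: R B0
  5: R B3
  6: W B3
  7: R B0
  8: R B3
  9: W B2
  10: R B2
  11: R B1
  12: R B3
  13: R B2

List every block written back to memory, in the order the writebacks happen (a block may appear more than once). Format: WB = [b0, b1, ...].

  0 | W B3 → L1 miss [D]
  1 | W B0 → L0 miss [D]
  2 | R B3 → L1 hit [D]
  3 | R B3 → L1 hit [D]
  4 | R B0 → L0 hit [D]
  5 | R B3 → L1 hit [D]
  6 | W B3 → L1 hit [D]
  7 | R B0 → L0 hit [D]
  8 | R B3 → L1 hit [D]
  9 | W B2 → L0 miss wb→B0 [D]
  10 | R B2 → L0 hit [D]
  11 | R B1 → L1 miss wb→B3 [-]
  12 | R B3 → L1 miss [-]
  13 | R B2 → L0 hit [D]

WB = [0, 3]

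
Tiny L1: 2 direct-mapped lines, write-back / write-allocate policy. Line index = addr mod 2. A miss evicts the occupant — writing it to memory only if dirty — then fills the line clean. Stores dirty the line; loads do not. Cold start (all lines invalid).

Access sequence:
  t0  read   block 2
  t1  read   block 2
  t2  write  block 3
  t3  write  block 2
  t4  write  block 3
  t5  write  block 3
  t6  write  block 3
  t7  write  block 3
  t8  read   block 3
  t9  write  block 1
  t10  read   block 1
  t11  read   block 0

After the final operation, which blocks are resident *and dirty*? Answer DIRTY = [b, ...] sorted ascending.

  0 | R B2 → L0 miss [-]
  1 | R B2 → L0 hit [-]
  2 | W B3 → L1 miss [D]
  3 | W B2 → L0 hit [D]
  4 | W B3 → L1 hit [D]
  5 | W B3 → L1 hit [D]
  6 | W B3 → L1 hit [D]
  7 | W B3 → L1 hit [D]
  8 | R B3 → L1 hit [D]
  9 | W B1 → L1 miss wb→B3 [D]
  10 | R B1 → L1 hit [D]
  11 | R B0 → L0 miss wb→B2 [-]

DIRTY = [1]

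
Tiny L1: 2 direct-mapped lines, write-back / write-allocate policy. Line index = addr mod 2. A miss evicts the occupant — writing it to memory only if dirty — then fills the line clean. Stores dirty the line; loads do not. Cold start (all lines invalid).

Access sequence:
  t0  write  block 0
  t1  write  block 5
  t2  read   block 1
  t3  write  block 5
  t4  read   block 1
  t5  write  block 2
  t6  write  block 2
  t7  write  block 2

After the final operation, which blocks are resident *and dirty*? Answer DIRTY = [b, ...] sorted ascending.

DIRTY = [2]

0: W B0 → L0 miss [D]
1: W B5 → L1 miss [D]
2: R B1 → L1 miss wb→B5 [-]
3: W B5 → L1 miss [D]
4: R B1 → L1 miss wb→B5 [-]
5: W B2 → L0 miss wb→B0 [D]
6: W B2 → L0 hit [D]
7: W B2 → L0 hit [D]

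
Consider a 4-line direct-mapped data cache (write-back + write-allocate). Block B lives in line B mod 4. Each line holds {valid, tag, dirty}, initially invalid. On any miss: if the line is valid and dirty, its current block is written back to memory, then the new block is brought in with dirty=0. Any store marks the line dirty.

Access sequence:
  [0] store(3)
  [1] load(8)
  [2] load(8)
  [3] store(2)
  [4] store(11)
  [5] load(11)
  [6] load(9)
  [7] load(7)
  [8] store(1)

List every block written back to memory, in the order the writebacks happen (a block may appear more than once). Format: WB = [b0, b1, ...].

  0 | W B3 → L3 miss [D]
  1 | R B8 → L0 miss [-]
  2 | R B8 → L0 hit [-]
  3 | W B2 → L2 miss [D]
  4 | W B11 → L3 miss wb→B3 [D]
  5 | R B11 → L3 hit [D]
  6 | R B9 → L1 miss [-]
  7 | R B7 → L3 miss wb→B11 [-]
  8 | W B1 → L1 miss [D]

WB = [3, 11]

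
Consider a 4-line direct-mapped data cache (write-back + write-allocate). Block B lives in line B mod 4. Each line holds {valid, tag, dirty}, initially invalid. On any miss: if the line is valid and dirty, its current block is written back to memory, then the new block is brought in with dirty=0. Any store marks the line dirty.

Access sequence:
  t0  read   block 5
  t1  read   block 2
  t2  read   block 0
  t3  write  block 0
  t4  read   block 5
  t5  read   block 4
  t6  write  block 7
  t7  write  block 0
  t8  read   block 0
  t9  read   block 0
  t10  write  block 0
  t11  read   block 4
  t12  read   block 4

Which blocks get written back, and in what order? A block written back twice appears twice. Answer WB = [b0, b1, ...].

WB = [0, 0]

  0 | R B5 → L1 miss [-]
  1 | R B2 → L2 miss [-]
  2 | R B0 → L0 miss [-]
  3 | W B0 → L0 hit [D]
  4 | R B5 → L1 hit [-]
  5 | R B4 → L0 miss wb→B0 [-]
  6 | W B7 → L3 miss [D]
  7 | W B0 → L0 miss [D]
  8 | R B0 → L0 hit [D]
  9 | R B0 → L0 hit [D]
  10 | W B0 → L0 hit [D]
  11 | R B4 → L0 miss wb→B0 [-]
  12 | R B4 → L0 hit [-]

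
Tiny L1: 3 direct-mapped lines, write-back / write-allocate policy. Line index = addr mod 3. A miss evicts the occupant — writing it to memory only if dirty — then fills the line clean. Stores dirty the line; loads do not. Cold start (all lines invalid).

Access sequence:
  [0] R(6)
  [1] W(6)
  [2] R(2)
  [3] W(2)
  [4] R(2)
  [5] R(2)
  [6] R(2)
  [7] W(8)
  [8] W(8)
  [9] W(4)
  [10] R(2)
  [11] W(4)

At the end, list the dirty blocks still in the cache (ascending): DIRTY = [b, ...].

DIRTY = [4, 6]

0: R B6 -> L0 miss  d=-]
1: W B6 -> L0 hit  d=D]
2: R B2 -> L2 miss  d=-]
3: W B2 -> L2 hit  d=D]
4: R B2 -> L2 hit  d=D]
5: R B2 -> L2 hit  d=D]
6: R B2 -> L2 hit  d=D]
7: W B8 -> L2 miss wb->B2  d=D]
8: W B8 -> L2 hit  d=D]
9: W B4 -> L1 miss  d=D]
10: R B2 -> L2 miss wb->B8  d=-]
11: W B4 -> L1 hit  d=D]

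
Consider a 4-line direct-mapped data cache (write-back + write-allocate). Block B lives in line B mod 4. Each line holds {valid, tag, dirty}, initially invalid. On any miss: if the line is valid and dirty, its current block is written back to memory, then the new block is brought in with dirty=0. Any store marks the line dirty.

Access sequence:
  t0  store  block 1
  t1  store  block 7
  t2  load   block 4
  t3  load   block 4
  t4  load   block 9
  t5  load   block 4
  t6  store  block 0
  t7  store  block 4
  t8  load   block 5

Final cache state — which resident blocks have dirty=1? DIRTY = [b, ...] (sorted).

0: W B1 -> L1 miss  d=D]
1: W B7 -> L3 miss  d=D]
2: R B4 -> L0 miss  d=-]
3: R B4 -> L0 hit  d=-]
4: R B9 -> L1 miss wb->B1  d=-]
5: R B4 -> L0 hit  d=-]
6: W B0 -> L0 miss  d=D]
7: W B4 -> L0 miss wb->B0  d=D]
8: R B5 -> L1 miss  d=-]

DIRTY = [4, 7]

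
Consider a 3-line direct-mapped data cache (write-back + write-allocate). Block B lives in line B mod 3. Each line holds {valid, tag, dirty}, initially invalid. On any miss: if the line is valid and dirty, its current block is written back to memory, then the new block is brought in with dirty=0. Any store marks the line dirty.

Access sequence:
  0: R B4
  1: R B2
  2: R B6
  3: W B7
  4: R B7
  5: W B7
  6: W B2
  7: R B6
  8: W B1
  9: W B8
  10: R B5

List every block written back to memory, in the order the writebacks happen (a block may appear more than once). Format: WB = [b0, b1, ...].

0: R B4 → L1 miss [-]
1: R B2 → L2 miss [-]
2: R B6 → L0 miss [-]
3: W B7 → L1 miss [D]
4: R B7 → L1 hit [D]
5: W B7 → L1 hit [D]
6: W B2 → L2 hit [D]
7: R B6 → L0 hit [-]
8: W B1 → L1 miss wb→B7 [D]
9: W B8 → L2 miss wb→B2 [D]
10: R B5 → L2 miss wb→B8 [-]

WB = [7, 2, 8]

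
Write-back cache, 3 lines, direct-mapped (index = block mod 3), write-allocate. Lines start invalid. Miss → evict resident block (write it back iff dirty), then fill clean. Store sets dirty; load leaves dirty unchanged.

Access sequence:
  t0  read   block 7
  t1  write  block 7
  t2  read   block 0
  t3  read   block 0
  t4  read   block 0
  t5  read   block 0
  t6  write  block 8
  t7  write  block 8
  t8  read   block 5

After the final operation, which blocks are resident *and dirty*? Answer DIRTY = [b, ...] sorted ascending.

DIRTY = [7]

  0 | R B7 → L1 miss [-]
  1 | W B7 → L1 hit [D]
  2 | R B0 → L0 miss [-]
  3 | R B0 → L0 hit [-]
  4 | R B0 → L0 hit [-]
  5 | R B0 → L0 hit [-]
  6 | W B8 → L2 miss [D]
  7 | W B8 → L2 hit [D]
  8 | R B5 → L2 miss wb→B8 [-]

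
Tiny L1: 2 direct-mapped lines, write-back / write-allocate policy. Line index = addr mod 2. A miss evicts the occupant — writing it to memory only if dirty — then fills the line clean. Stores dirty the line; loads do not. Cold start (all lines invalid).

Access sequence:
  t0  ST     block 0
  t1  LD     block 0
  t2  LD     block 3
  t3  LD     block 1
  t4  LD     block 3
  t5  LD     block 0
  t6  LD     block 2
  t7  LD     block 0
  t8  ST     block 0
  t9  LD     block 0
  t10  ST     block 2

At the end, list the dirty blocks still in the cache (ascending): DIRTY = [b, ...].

0: W B0 -> L0 miss  d=D]
1: R B0 -> L0 hit  d=D]
2: R B3 -> L1 miss  d=-]
3: R B1 -> L1 miss  d=-]
4: R B3 -> L1 miss  d=-]
5: R B0 -> L0 hit  d=D]
6: R B2 -> L0 miss wb->B0  d=-]
7: R B0 -> L0 miss  d=-]
8: W B0 -> L0 hit  d=D]
9: R B0 -> L0 hit  d=D]
10: W B2 -> L0 miss wb->B0  d=D]

DIRTY = [2]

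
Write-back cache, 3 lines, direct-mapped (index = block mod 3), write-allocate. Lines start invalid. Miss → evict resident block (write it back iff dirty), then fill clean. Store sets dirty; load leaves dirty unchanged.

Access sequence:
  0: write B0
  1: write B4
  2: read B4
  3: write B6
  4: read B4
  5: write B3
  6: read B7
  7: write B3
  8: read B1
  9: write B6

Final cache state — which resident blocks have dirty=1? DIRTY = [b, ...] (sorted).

0: W B0 → L0 miss [D]
1: W B4 → L1 miss [D]
2: R B4 → L1 hit [D]
3: W B6 → L0 miss wb→B0 [D]
4: R B4 → L1 hit [D]
5: W B3 → L0 miss wb→B6 [D]
6: R B7 → L1 miss wb→B4 [-]
7: W B3 → L0 hit [D]
8: R B1 → L1 miss [-]
9: W B6 → L0 miss wb→B3 [D]

DIRTY = [6]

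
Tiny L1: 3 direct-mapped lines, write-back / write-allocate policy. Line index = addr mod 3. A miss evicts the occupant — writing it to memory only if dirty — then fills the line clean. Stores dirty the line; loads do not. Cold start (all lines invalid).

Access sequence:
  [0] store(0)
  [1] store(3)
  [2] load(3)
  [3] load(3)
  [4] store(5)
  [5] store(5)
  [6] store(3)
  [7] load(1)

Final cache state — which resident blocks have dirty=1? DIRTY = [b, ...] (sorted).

0: W B0 -> L0 miss  d=D]
1: W B3 -> L0 miss wb->B0  d=D]
2: R B3 -> L0 hit  d=D]
3: R B3 -> L0 hit  d=D]
4: W B5 -> L2 miss  d=D]
5: W B5 -> L2 hit  d=D]
6: W B3 -> L0 hit  d=D]
7: R B1 -> L1 miss  d=-]

DIRTY = [3, 5]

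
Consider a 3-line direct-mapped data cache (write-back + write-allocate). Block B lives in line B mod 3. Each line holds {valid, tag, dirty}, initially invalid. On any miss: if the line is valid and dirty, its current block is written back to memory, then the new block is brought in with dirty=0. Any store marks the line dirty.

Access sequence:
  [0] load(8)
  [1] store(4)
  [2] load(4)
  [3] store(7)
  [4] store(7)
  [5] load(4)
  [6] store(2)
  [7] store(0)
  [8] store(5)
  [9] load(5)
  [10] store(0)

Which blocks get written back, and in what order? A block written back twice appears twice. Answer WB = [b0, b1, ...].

0: R B8 → L2 miss [-]
1: W B4 → L1 miss [D]
2: R B4 → L1 hit [D]
3: W B7 → L1 miss wb→B4 [D]
4: W B7 → L1 hit [D]
5: R B4 → L1 miss wb→B7 [-]
6: W B2 → L2 miss [D]
7: W B0 → L0 miss [D]
8: W B5 → L2 miss wb→B2 [D]
9: R B5 → L2 hit [D]
10: W B0 → L0 hit [D]

WB = [4, 7, 2]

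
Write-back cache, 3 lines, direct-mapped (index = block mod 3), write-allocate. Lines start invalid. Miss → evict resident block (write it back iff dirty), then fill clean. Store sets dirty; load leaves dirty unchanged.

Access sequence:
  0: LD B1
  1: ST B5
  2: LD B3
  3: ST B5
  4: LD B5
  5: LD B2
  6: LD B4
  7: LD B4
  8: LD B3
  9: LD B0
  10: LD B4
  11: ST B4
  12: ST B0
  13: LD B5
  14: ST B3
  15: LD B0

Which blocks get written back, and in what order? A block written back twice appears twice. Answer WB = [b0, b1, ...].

0: R B1 → L1 miss [-]
1: W B5 → L2 miss [D]
2: R B3 → L0 miss [-]
3: W B5 → L2 hit [D]
4: R B5 → L2 hit [D]
5: R B2 → L2 miss wb→B5 [-]
6: R B4 → L1 miss [-]
7: R B4 → L1 hit [-]
8: R B3 → L0 hit [-]
9: R B0 → L0 miss [-]
10: R B4 → L1 hit [-]
11: W B4 → L1 hit [D]
12: W B0 → L0 hit [D]
13: R B5 → L2 miss [-]
14: W B3 → L0 miss wb→B0 [D]
15: R B0 → L0 miss wb→B3 [-]

WB = [5, 0, 3]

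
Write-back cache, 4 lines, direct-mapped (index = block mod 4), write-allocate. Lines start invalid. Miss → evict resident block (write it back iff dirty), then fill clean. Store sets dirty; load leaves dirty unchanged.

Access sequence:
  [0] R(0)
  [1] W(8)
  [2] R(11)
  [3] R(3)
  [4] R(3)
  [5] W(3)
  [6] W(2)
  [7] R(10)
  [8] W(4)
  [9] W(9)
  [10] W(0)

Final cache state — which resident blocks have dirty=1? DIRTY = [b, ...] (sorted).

  0 | R B0 → L0 miss [-]
  1 | W B8 → L0 miss [D]
  2 | R B11 → L3 miss [-]
  3 | R B3 → L3 miss [-]
  4 | R B3 → L3 hit [-]
  5 | W B3 → L3 hit [D]
  6 | W B2 → L2 miss [D]
  7 | R B10 → L2 miss wb→B2 [-]
  8 | W B4 → L0 miss wb→B8 [D]
  9 | W B9 → L1 miss [D]
  10 | W B0 → L0 miss wb→B4 [D]

DIRTY = [0, 3, 9]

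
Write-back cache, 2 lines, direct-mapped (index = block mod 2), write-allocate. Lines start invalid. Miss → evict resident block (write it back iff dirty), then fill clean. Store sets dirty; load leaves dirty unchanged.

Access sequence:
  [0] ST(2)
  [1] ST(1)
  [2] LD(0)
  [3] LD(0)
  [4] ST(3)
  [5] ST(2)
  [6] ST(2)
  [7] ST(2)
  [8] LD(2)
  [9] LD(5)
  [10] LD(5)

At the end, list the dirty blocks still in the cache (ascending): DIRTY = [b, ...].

DIRTY = [2]

  0 | W B2 → L0 miss [D]
  1 | W B1 → L1 miss [D]
  2 | R B0 → L0 miss wb→B2 [-]
  3 | R B0 → L0 hit [-]
  4 | W B3 → L1 miss wb→B1 [D]
  5 | W B2 → L0 miss [D]
  6 | W B2 → L0 hit [D]
  7 | W B2 → L0 hit [D]
  8 | R B2 → L0 hit [D]
  9 | R B5 → L1 miss wb→B3 [-]
  10 | R B5 → L1 hit [-]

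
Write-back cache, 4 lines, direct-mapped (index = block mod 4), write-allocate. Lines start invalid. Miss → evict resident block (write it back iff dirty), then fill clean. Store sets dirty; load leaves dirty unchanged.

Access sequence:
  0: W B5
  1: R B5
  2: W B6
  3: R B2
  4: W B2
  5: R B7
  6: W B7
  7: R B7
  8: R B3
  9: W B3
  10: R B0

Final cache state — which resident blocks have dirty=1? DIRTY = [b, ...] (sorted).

DIRTY = [2, 3, 5]

  0 | W B5 → L1 miss [D]
  1 | R B5 → L1 hit [D]
  2 | W B6 → L2 miss [D]
  3 | R B2 → L2 miss wb→B6 [-]
  4 | W B2 → L2 hit [D]
  5 | R B7 → L3 miss [-]
  6 | W B7 → L3 hit [D]
  7 | R B7 → L3 hit [D]
  8 | R B3 → L3 miss wb→B7 [-]
  9 | W B3 → L3 hit [D]
  10 | R B0 → L0 miss [-]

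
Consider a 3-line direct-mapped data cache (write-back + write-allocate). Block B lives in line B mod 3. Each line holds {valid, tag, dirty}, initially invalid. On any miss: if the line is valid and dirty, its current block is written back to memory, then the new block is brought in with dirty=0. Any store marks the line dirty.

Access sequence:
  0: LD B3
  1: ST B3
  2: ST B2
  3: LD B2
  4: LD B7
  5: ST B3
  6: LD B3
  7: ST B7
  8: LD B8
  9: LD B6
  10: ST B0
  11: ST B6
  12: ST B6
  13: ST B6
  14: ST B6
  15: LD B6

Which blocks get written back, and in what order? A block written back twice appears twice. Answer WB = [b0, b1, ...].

WB = [2, 3, 0]

0: R B3 -> L0 miss  d=-]
1: W B3 -> L0 hit  d=D]
2: W B2 -> L2 miss  d=D]
3: R B2 -> L2 hit  d=D]
4: R B7 -> L1 miss  d=-]
5: W B3 -> L0 hit  d=D]
6: R B3 -> L0 hit  d=D]
7: W B7 -> L1 hit  d=D]
8: R B8 -> L2 miss wb->B2  d=-]
9: R B6 -> L0 miss wb->B3  d=-]
10: W B0 -> L0 miss  d=D]
11: W B6 -> L0 miss wb->B0  d=D]
12: W B6 -> L0 hit  d=D]
13: W B6 -> L0 hit  d=D]
14: W B6 -> L0 hit  d=D]
15: R B6 -> L0 hit  d=D]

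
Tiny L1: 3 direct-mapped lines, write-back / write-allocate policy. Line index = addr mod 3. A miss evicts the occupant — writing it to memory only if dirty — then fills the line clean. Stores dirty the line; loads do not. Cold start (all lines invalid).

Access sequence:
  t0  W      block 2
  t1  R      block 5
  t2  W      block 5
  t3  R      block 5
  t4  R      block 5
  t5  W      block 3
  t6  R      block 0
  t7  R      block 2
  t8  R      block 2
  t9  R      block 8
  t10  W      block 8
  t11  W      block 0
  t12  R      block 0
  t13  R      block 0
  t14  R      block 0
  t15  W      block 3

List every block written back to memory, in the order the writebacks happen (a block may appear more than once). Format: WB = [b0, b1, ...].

  0 | W B2 → L2 miss [D]
  1 | R B5 → L2 miss wb→B2 [-]
  2 | W B5 → L2 hit [D]
  3 | R B5 → L2 hit [D]
  4 | R B5 → L2 hit [D]
  5 | W B3 → L0 miss [D]
  6 | R B0 → L0 miss wb→B3 [-]
  7 | R B2 → L2 miss wb→B5 [-]
  8 | R B2 → L2 hit [-]
  9 | R B8 → L2 miss [-]
  10 | W B8 → L2 hit [D]
  11 | W B0 → L0 hit [D]
  12 | R B0 → L0 hit [D]
  13 | R B0 → L0 hit [D]
  14 | R B0 → L0 hit [D]
  15 | W B3 → L0 miss wb→B0 [D]

WB = [2, 3, 5, 0]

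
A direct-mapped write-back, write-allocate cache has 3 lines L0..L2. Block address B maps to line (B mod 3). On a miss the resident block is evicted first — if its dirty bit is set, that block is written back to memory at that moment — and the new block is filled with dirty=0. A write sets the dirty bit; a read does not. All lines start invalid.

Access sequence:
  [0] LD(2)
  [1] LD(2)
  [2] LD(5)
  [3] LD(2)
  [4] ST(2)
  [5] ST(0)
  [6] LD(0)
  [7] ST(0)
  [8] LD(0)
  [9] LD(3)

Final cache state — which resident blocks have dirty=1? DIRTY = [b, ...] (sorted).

DIRTY = [2]

0: R B2 -> L2 miss  d=-]
1: R B2 -> L2 hit  d=-]
2: R B5 -> L2 miss  d=-]
3: R B2 -> L2 miss  d=-]
4: W B2 -> L2 hit  d=D]
5: W B0 -> L0 miss  d=D]
6: R B0 -> L0 hit  d=D]
7: W B0 -> L0 hit  d=D]
8: R B0 -> L0 hit  d=D]
9: R B3 -> L0 miss wb->B0  d=-]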